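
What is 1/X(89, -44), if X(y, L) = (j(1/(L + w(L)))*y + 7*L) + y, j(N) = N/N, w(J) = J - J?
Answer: -1/130 ≈ -0.0076923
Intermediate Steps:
w(J) = 0
j(N) = 1
X(y, L) = 2*y + 7*L (X(y, L) = (1*y + 7*L) + y = (y + 7*L) + y = 2*y + 7*L)
1/X(89, -44) = 1/(2*89 + 7*(-44)) = 1/(178 - 308) = 1/(-130) = -1/130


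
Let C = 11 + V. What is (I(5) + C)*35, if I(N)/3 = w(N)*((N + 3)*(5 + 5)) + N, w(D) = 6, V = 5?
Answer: 51485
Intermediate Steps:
I(N) = 540 + 183*N (I(N) = 3*(6*((N + 3)*(5 + 5)) + N) = 3*(6*((3 + N)*10) + N) = 3*(6*(30 + 10*N) + N) = 3*((180 + 60*N) + N) = 3*(180 + 61*N) = 540 + 183*N)
C = 16 (C = 11 + 5 = 16)
(I(5) + C)*35 = ((540 + 183*5) + 16)*35 = ((540 + 915) + 16)*35 = (1455 + 16)*35 = 1471*35 = 51485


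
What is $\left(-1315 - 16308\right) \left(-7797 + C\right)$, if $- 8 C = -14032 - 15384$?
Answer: $72606760$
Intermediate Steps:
$C = 3677$ ($C = - \frac{-14032 - 15384}{8} = \left(- \frac{1}{8}\right) \left(-29416\right) = 3677$)
$\left(-1315 - 16308\right) \left(-7797 + C\right) = \left(-1315 - 16308\right) \left(-7797 + 3677\right) = \left(-17623\right) \left(-4120\right) = 72606760$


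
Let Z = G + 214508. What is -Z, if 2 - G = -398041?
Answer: -612551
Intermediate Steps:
G = 398043 (G = 2 - 1*(-398041) = 2 + 398041 = 398043)
Z = 612551 (Z = 398043 + 214508 = 612551)
-Z = -1*612551 = -612551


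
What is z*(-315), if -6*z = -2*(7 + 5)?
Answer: -1260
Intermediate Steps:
z = 4 (z = -(-1)*(7 + 5)/3 = -(-1)*12/3 = -⅙*(-24) = 4)
z*(-315) = 4*(-315) = -1260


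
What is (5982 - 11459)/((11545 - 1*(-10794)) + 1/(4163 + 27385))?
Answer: -172788396/704750773 ≈ -0.24518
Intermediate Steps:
(5982 - 11459)/((11545 - 1*(-10794)) + 1/(4163 + 27385)) = -5477/((11545 + 10794) + 1/31548) = -5477/(22339 + 1/31548) = -5477/704750773/31548 = -5477*31548/704750773 = -172788396/704750773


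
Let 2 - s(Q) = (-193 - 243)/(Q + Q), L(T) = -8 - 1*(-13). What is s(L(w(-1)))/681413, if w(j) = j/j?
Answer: 228/3407065 ≈ 6.6920e-5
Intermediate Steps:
w(j) = 1
L(T) = 5 (L(T) = -8 + 13 = 5)
s(Q) = 2 + 218/Q (s(Q) = 2 - (-193 - 243)/(Q + Q) = 2 - (-436)/(2*Q) = 2 - (-436)*1/(2*Q) = 2 - (-218)/Q = 2 + 218/Q)
s(L(w(-1)))/681413 = (2 + 218/5)/681413 = (2 + 218*(⅕))*(1/681413) = (2 + 218/5)*(1/681413) = (228/5)*(1/681413) = 228/3407065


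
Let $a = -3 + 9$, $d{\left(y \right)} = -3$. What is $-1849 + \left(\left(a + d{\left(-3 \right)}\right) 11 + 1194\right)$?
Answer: $-622$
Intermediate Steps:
$a = 6$
$-1849 + \left(\left(a + d{\left(-3 \right)}\right) 11 + 1194\right) = -1849 + \left(\left(6 - 3\right) 11 + 1194\right) = -1849 + \left(3 \cdot 11 + 1194\right) = -1849 + \left(33 + 1194\right) = -1849 + 1227 = -622$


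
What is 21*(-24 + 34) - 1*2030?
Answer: -1820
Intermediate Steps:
21*(-24 + 34) - 1*2030 = 21*10 - 2030 = 210 - 2030 = -1820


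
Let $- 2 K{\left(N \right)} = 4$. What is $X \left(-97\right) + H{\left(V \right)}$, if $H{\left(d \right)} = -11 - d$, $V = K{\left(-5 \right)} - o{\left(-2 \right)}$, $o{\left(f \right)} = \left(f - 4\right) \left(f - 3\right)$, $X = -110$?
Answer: $10691$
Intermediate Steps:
$K{\left(N \right)} = -2$ ($K{\left(N \right)} = \left(- \frac{1}{2}\right) 4 = -2$)
$o{\left(f \right)} = \left(-4 + f\right) \left(-3 + f\right)$
$V = -32$ ($V = -2 - \left(12 + \left(-2\right)^{2} - -14\right) = -2 - \left(12 + 4 + 14\right) = -2 - 30 = -32$)
$X \left(-97\right) + H{\left(V \right)} = \left(-110\right) \left(-97\right) - -21 = 10670 + \left(-11 + 32\right) = 10670 + 21 = 10691$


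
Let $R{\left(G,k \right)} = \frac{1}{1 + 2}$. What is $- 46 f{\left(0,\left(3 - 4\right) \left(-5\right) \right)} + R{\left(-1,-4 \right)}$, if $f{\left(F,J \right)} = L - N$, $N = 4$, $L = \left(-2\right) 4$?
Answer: $\frac{1657}{3} \approx 552.33$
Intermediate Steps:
$R{\left(G,k \right)} = \frac{1}{3}$
$L = -8$
$f{\left(F,J \right)} = -12$ ($f{\left(F,J \right)} = -8 - 4 = -12$)
$- 46 f{\left(0,\left(3 - 4\right) \left(-5\right) \right)} + R{\left(-1,-4 \right)} = \left(-46\right) \left(-12\right) + \frac{1}{3} = 552 + \frac{1}{3} = \frac{1657}{3}$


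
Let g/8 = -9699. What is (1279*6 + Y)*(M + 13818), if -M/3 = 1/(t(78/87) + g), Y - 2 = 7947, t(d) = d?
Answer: 485757537622389/2250142 ≈ 2.1588e+8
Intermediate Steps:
g = -77592 (g = 8*(-9699) = -77592)
Y = 7949 (Y = 2 + 7947 = 7949)
M = 87/2250142 (M = -3/(78/87 - 77592) = -3/(78*(1/87) - 77592) = -3/(26/29 - 77592) = -3/(-2250142/29) = -3*(-29/2250142) = 87/2250142 ≈ 3.8664e-5)
(1279*6 + Y)*(M + 13818) = (1279*6 + 7949)*(87/2250142 + 13818) = (7674 + 7949)*(31092462243/2250142) = 15623*(31092462243/2250142) = 485757537622389/2250142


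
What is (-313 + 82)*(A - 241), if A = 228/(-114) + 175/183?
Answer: 3410638/61 ≈ 55912.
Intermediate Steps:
A = -191/183 (A = 228*(-1/114) + 175*(1/183) = -2 + 175/183 = -191/183 ≈ -1.0437)
(-313 + 82)*(A - 241) = (-313 + 82)*(-191/183 - 241) = -231*(-44294/183) = 3410638/61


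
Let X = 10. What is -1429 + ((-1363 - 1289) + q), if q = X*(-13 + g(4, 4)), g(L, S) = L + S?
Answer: -4131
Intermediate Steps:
q = -50 (q = 10*(-13 + (4 + 4)) = 10*(-13 + 8) = 10*(-5) = -50)
-1429 + ((-1363 - 1289) + q) = -1429 + ((-1363 - 1289) - 50) = -1429 + (-2652 - 50) = -1429 - 2702 = -4131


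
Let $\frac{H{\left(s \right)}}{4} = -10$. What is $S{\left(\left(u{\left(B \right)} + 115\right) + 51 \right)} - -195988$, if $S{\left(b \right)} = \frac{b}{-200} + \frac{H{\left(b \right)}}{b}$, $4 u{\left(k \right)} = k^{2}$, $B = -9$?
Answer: $\frac{4672326599}{23840} \approx 1.9599 \cdot 10^{5}$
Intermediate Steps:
$H{\left(s \right)} = -40$ ($H{\left(s \right)} = 4 \left(-10\right) = -40$)
$u{\left(k \right)} = \frac{k^{2}}{4}$
$S{\left(b \right)} = - \frac{40}{b} - \frac{b}{200}$ ($S{\left(b \right)} = \frac{b}{-200} - \frac{40}{b} = b \left(- \frac{1}{200}\right) - \frac{40}{b} = - \frac{b}{200} - \frac{40}{b} = - \frac{40}{b} - \frac{b}{200}$)
$S{\left(\left(u{\left(B \right)} + 115\right) + 51 \right)} - -195988 = \left(- \frac{40}{\left(\frac{\left(-9\right)^{2}}{4} + 115\right) + 51} - \frac{\left(\frac{\left(-9\right)^{2}}{4} + 115\right) + 51}{200}\right) - -195988 = \left(- \frac{40}{\left(\frac{1}{4} \cdot 81 + 115\right) + 51} - \frac{\left(\frac{1}{4} \cdot 81 + 115\right) + 51}{200}\right) + 195988 = \left(- \frac{40}{\left(\frac{81}{4} + 115\right) + 51} - \frac{\left(\frac{81}{4} + 115\right) + 51}{200}\right) + 195988 = \left(- \frac{40}{\frac{541}{4} + 51} - \frac{\frac{541}{4} + 51}{200}\right) + 195988 = \left(- \frac{40}{\frac{745}{4}} - \frac{149}{160}\right) + 195988 = \left(\left(-40\right) \frac{4}{745} - \frac{149}{160}\right) + 195988 = \left(- \frac{32}{149} - \frac{149}{160}\right) + 195988 = - \frac{27321}{23840} + 195988 = \frac{4672326599}{23840}$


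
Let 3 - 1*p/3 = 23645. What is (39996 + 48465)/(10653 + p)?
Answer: -9829/6697 ≈ -1.4677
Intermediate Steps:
p = -70926 (p = 9 - 3*23645 = 9 - 70935 = -70926)
(39996 + 48465)/(10653 + p) = (39996 + 48465)/(10653 - 70926) = 88461/(-60273) = 88461*(-1/60273) = -9829/6697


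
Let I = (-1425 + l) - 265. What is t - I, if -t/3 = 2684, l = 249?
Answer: -6611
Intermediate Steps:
t = -8052 (t = -3*2684 = -8052)
I = -1441 (I = (-1425 + 249) - 265 = -1176 - 265 = -1441)
t - I = -8052 - 1*(-1441) = -8052 + 1441 = -6611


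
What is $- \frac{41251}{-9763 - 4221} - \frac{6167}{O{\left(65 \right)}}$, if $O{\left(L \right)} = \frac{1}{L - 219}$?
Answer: $\frac{13280897763}{13984} \approx 9.4972 \cdot 10^{5}$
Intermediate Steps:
$O{\left(L \right)} = \frac{1}{-219 + L}$
$- \frac{41251}{-9763 - 4221} - \frac{6167}{O{\left(65 \right)}} = - \frac{41251}{-9763 - 4221} - \frac{6167}{\frac{1}{-219 + 65}} = - \frac{41251}{-9763 - 4221} - \frac{6167}{\frac{1}{-154}} = - \frac{41251}{-13984} - \frac{6167}{- \frac{1}{154}} = \left(-41251\right) \left(- \frac{1}{13984}\right) - -949718 = \frac{41251}{13984} + 949718 = \frac{13280897763}{13984}$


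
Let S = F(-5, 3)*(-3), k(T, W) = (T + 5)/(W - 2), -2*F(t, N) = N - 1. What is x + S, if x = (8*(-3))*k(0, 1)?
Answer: 123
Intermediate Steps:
F(t, N) = ½ - N/2 (F(t, N) = -(N - 1)/2 = -(-1 + N)/2 = ½ - N/2)
k(T, W) = (5 + T)/(-2 + W)
x = 120 (x = (8*(-3))*((5 + 0)/(-2 + 1)) = -24*5/(-1) = -(-24)*5 = -24*(-5) = 120)
S = 3 (S = (½ - ½*3)*(-3) = (½ - 3/2)*(-3) = -1*(-3) = 3)
x + S = 120 + 3 = 123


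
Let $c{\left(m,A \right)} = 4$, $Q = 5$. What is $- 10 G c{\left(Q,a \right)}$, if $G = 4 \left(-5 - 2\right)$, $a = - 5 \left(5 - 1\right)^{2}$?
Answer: $1120$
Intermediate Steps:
$a = -80$ ($a = - 5 \cdot 4^{2} = \left(-5\right) 16 = -80$)
$G = -28$ ($G = 4 \left(-7\right) = -28$)
$- 10 G c{\left(Q,a \right)} = \left(-10\right) \left(-28\right) 4 = 280 \cdot 4 = 1120$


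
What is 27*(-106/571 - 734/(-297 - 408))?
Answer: 3099456/134185 ≈ 23.098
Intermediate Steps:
27*(-106/571 - 734/(-297 - 408)) = 27*(-106*1/571 - 734/(-705)) = 27*(-106/571 - 734*(-1/705)) = 27*(-106/571 + 734/705) = 27*(344384/402555) = 3099456/134185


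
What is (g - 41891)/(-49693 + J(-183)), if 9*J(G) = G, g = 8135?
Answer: 25317/37285 ≈ 0.67901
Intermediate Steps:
J(G) = G/9
(g - 41891)/(-49693 + J(-183)) = (8135 - 41891)/(-49693 + (⅑)*(-183)) = -33756/(-49693 - 61/3) = -33756/(-149140/3) = -33756*(-3/149140) = 25317/37285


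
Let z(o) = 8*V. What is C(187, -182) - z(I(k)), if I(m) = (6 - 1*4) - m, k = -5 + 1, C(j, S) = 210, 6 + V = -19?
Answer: 410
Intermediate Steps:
V = -25 (V = -6 - 19 = -25)
k = -4
I(m) = 2 - m (I(m) = (6 - 4) - m = 2 - m)
z(o) = -200 (z(o) = 8*(-25) = -200)
C(187, -182) - z(I(k)) = 210 - 1*(-200) = 210 + 200 = 410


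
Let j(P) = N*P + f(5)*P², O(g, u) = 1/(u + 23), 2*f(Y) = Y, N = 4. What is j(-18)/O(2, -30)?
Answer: -5166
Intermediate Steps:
f(Y) = Y/2
O(g, u) = 1/(23 + u)
j(P) = 4*P + 5*P²/2 (j(P) = 4*P + ((½)*5)*P² = 4*P + 5*P²/2)
j(-18)/O(2, -30) = ((½)*(-18)*(8 + 5*(-18)))/(1/(23 - 30)) = ((½)*(-18)*(8 - 90))/(1/(-7)) = ((½)*(-18)*(-82))/(-⅐) = 738*(-7) = -5166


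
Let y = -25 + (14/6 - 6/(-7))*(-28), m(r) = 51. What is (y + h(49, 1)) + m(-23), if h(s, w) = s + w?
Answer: -40/3 ≈ -13.333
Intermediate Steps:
y = -343/3 (y = -25 + (14*(⅙) - 6*(-⅐))*(-28) = -25 + (7/3 + 6/7)*(-28) = -25 + (67/21)*(-28) = -25 - 268/3 = -343/3 ≈ -114.33)
(y + h(49, 1)) + m(-23) = (-343/3 + (49 + 1)) + 51 = (-343/3 + 50) + 51 = -193/3 + 51 = -40/3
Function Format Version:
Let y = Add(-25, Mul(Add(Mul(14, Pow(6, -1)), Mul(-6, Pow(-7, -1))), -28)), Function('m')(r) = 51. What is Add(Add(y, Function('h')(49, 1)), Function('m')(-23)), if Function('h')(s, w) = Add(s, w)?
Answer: Rational(-40, 3) ≈ -13.333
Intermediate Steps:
y = Rational(-343, 3) (y = Add(-25, Mul(Add(Mul(14, Rational(1, 6)), Mul(-6, Rational(-1, 7))), -28)) = Add(-25, Mul(Add(Rational(7, 3), Rational(6, 7)), -28)) = Add(-25, Mul(Rational(67, 21), -28)) = Add(-25, Rational(-268, 3)) = Rational(-343, 3) ≈ -114.33)
Add(Add(y, Function('h')(49, 1)), Function('m')(-23)) = Add(Add(Rational(-343, 3), Add(49, 1)), 51) = Add(Add(Rational(-343, 3), 50), 51) = Add(Rational(-193, 3), 51) = Rational(-40, 3)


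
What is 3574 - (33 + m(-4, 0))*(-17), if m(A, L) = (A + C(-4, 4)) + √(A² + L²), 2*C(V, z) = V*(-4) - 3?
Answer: 8491/2 ≈ 4245.5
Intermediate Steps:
C(V, z) = -3/2 - 2*V (C(V, z) = (V*(-4) - 3)/2 = (-4*V - 3)/2 = (-3 - 4*V)/2 = -3/2 - 2*V)
m(A, L) = 13/2 + A + √(A² + L²) (m(A, L) = (A + (-3/2 - 2*(-4))) + √(A² + L²) = (A + (-3/2 + 8)) + √(A² + L²) = (A + 13/2) + √(A² + L²) = (13/2 + A) + √(A² + L²) = 13/2 + A + √(A² + L²))
3574 - (33 + m(-4, 0))*(-17) = 3574 - (33 + (13/2 - 4 + √((-4)² + 0²)))*(-17) = 3574 - (33 + (13/2 - 4 + √(16 + 0)))*(-17) = 3574 - (33 + (13/2 - 4 + √16))*(-17) = 3574 - (33 + (13/2 - 4 + 4))*(-17) = 3574 - (33 + 13/2)*(-17) = 3574 - 79*(-17)/2 = 3574 - 1*(-1343/2) = 3574 + 1343/2 = 8491/2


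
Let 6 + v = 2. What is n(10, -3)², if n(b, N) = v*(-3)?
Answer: 144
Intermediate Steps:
v = -4 (v = -6 + 2 = -4)
n(b, N) = 12 (n(b, N) = -4*(-3) = 12)
n(10, -3)² = 12² = 144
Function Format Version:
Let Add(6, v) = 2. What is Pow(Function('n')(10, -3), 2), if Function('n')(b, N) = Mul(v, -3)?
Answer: 144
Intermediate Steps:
v = -4 (v = Add(-6, 2) = -4)
Function('n')(b, N) = 12 (Function('n')(b, N) = Mul(-4, -3) = 12)
Pow(Function('n')(10, -3), 2) = Pow(12, 2) = 144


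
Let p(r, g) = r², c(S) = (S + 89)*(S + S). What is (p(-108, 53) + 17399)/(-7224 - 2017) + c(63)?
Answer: 176954569/9241 ≈ 19149.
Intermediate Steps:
c(S) = 2*S*(89 + S) (c(S) = (89 + S)*(2*S) = 2*S*(89 + S))
(p(-108, 53) + 17399)/(-7224 - 2017) + c(63) = ((-108)² + 17399)/(-7224 - 2017) + 2*63*(89 + 63) = (11664 + 17399)/(-9241) + 2*63*152 = 29063*(-1/9241) + 19152 = -29063/9241 + 19152 = 176954569/9241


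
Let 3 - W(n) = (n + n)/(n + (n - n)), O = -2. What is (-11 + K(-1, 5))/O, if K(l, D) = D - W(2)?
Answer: 7/2 ≈ 3.5000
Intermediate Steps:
W(n) = 1 (W(n) = 3 - (n + n)/(n + (n - n)) = 3 - 2*n/(n + 0) = 3 - 2*n/n = 3 - 1*2 = 3 - 2 = 1)
K(l, D) = -1 + D (K(l, D) = D - 1*1 = D - 1 = -1 + D)
(-11 + K(-1, 5))/O = (-11 + (-1 + 5))/(-2) = (-11 + 4)*(-½) = -7*(-½) = 7/2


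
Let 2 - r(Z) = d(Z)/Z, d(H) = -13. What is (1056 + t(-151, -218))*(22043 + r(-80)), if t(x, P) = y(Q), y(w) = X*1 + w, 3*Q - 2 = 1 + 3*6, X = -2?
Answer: 1871165807/80 ≈ 2.3390e+7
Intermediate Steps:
r(Z) = 2 + 13/Z (r(Z) = 2 - (-13)/Z = 2 + 13/Z)
Q = 7 (Q = ⅔ + (1 + 3*6)/3 = ⅔ + (1 + 18)/3 = ⅔ + (⅓)*19 = ⅔ + 19/3 = 7)
y(w) = -2 + w (y(w) = -2*1 + w = -2 + w)
t(x, P) = 5 (t(x, P) = -2 + 7 = 5)
(1056 + t(-151, -218))*(22043 + r(-80)) = (1056 + 5)*(22043 + (2 + 13/(-80))) = 1061*(22043 + (2 + 13*(-1/80))) = 1061*(22043 + (2 - 13/80)) = 1061*(22043 + 147/80) = 1061*(1763587/80) = 1871165807/80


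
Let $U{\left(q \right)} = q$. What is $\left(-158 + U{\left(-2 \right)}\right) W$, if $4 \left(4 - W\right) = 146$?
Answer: $5200$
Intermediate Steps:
$W = - \frac{65}{2}$ ($W = 4 - \frac{73}{2} = - \frac{65}{2} \approx -32.5$)
$\left(-158 + U{\left(-2 \right)}\right) W = \left(-158 - 2\right) \left(- \frac{65}{2}\right) = \left(-160\right) \left(- \frac{65}{2}\right) = 5200$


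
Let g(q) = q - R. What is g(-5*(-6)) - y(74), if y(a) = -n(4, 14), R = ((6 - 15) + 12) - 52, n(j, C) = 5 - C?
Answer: 70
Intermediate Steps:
R = -49 (R = (-9 + 12) - 52 = 3 - 52 = -49)
g(q) = 49 + q (g(q) = q - 1*(-49) = q + 49 = 49 + q)
y(a) = 9 (y(a) = -(5 - 1*14) = -(5 - 14) = -1*(-9) = 9)
g(-5*(-6)) - y(74) = (49 - 5*(-6)) - 1*9 = (49 + 30) - 9 = 79 - 9 = 70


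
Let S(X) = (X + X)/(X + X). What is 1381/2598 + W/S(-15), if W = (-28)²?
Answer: 2038213/2598 ≈ 784.53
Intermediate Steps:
W = 784
S(X) = 1 (S(X) = (2*X)/((2*X)) = (2*X)*(1/(2*X)) = 1)
1381/2598 + W/S(-15) = 1381/2598 + 784/1 = 1381*(1/2598) + 784*1 = 1381/2598 + 784 = 2038213/2598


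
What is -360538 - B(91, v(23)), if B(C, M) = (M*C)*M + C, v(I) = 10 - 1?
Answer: -368000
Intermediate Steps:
v(I) = 9
B(C, M) = C + C*M**2 (B(C, M) = (C*M)*M + C = C*M**2 + C = C + C*M**2)
-360538 - B(91, v(23)) = -360538 - 91*(1 + 9**2) = -360538 - 91*(1 + 81) = -360538 - 91*82 = -360538 - 1*7462 = -360538 - 7462 = -368000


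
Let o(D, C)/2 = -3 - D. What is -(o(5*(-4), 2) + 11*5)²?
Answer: -7921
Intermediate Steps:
o(D, C) = -6 - 2*D (o(D, C) = 2*(-3 - D) = -6 - 2*D)
-(o(5*(-4), 2) + 11*5)² = -((-6 - 10*(-4)) + 11*5)² = -((-6 - 2*(-20)) + 55)² = -((-6 + 40) + 55)² = -(34 + 55)² = -1*89² = -1*7921 = -7921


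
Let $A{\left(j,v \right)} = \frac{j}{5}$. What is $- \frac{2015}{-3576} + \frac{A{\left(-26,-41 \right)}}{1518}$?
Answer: $\frac{844493}{1507880} \approx 0.56005$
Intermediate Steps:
$A{\left(j,v \right)} = \frac{j}{5}$ ($A{\left(j,v \right)} = j \frac{1}{5} = \frac{j}{5}$)
$- \frac{2015}{-3576} + \frac{A{\left(-26,-41 \right)}}{1518} = - \frac{2015}{-3576} + \frac{\frac{1}{5} \left(-26\right)}{1518} = \left(-2015\right) \left(- \frac{1}{3576}\right) - \frac{13}{3795} = \frac{2015}{3576} - \frac{13}{3795} = \frac{844493}{1507880}$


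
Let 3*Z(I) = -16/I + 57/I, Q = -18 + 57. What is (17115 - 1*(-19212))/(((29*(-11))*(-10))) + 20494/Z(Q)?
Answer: 7650465027/130790 ≈ 58494.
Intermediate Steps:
Q = 39
Z(I) = 41/(3*I) (Z(I) = (-16/I + 57/I)/3 = (41/I)/3 = 41/(3*I))
(17115 - 1*(-19212))/(((29*(-11))*(-10))) + 20494/Z(Q) = (17115 - 1*(-19212))/(((29*(-11))*(-10))) + 20494/(((41/3)/39)) = (17115 + 19212)/((-319*(-10))) + 20494/(((41/3)*(1/39))) = 36327/3190 + 20494/(41/117) = 36327*(1/3190) + 20494*(117/41) = 36327/3190 + 2397798/41 = 7650465027/130790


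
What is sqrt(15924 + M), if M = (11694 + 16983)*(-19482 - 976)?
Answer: 3*I*sqrt(65184238) ≈ 24221.0*I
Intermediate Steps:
M = -586674066 (M = 28677*(-20458) = -586674066)
sqrt(15924 + M) = sqrt(15924 - 586674066) = sqrt(-586658142) = 3*I*sqrt(65184238)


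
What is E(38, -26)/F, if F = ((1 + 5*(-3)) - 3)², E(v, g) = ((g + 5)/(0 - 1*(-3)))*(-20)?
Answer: 140/289 ≈ 0.48443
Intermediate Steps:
E(v, g) = -100/3 - 20*g/3 (E(v, g) = ((5 + g)/(0 + 3))*(-20) = ((5 + g)/3)*(-20) = ((5 + g)*(⅓))*(-20) = (5/3 + g/3)*(-20) = -100/3 - 20*g/3)
F = 289 (F = ((1 - 15) - 3)² = (-14 - 3)² = (-17)² = 289)
E(38, -26)/F = (-100/3 - 20/3*(-26))/289 = (-100/3 + 520/3)*(1/289) = 140*(1/289) = 140/289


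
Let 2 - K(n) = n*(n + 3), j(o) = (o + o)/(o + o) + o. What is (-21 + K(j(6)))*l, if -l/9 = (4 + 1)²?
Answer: 20025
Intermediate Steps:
l = -225 (l = -9*(4 + 1)² = -9*5² = -9*25 = -225)
j(o) = 1 + o (j(o) = (2*o)/((2*o)) + o = (2*o)*(1/(2*o)) + o = 1 + o)
K(n) = 2 - n*(3 + n) (K(n) = 2 - n*(n + 3) = 2 - n*(3 + n))
(-21 + K(j(6)))*l = (-21 + (2 - (1 + 6)² - 3*(1 + 6)))*(-225) = (-21 + (2 - 1*7² - 3*7))*(-225) = (-21 + (2 - 1*49 - 21))*(-225) = (-21 + (2 - 49 - 21))*(-225) = (-21 - 68)*(-225) = -89*(-225) = 20025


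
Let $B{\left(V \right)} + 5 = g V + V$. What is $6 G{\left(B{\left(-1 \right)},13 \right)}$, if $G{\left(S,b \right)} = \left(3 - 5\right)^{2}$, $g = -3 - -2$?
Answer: $24$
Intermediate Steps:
$g = -1$ ($g = -3 + 2 = -1$)
$B{\left(V \right)} = -5$ ($B{\left(V \right)} = -5 + \left(- V + V\right) = -5 + 0 = -5$)
$G{\left(S,b \right)} = 4$ ($G{\left(S,b \right)} = \left(-2\right)^{2} = 4$)
$6 G{\left(B{\left(-1 \right)},13 \right)} = 6 \cdot 4 = 24$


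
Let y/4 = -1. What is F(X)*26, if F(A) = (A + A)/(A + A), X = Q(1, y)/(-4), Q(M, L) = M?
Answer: 26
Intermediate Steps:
y = -4 (y = 4*(-1) = -4)
X = -¼ (X = 1/(-4) = 1*(-¼) = -¼ ≈ -0.25000)
F(A) = 1 (F(A) = (2*A)/((2*A)) = (2*A)*(1/(2*A)) = 1)
F(X)*26 = 1*26 = 26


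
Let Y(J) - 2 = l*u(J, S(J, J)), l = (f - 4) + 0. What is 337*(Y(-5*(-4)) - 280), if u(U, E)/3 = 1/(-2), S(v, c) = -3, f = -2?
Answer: -90653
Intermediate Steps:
u(U, E) = -3/2 (u(U, E) = 3/(-2) = 3*(-½) = -3/2)
l = -6 (l = (-2 - 4) + 0 = -6 + 0 = -6)
Y(J) = 11 (Y(J) = 2 - 6*(-3/2) = 2 + 9 = 11)
337*(Y(-5*(-4)) - 280) = 337*(11 - 280) = 337*(-269) = -90653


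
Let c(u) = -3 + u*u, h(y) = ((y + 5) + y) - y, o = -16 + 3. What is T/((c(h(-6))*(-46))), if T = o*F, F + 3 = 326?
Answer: -4199/92 ≈ -45.641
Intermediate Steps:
o = -13
F = 323 (F = -3 + 326 = 323)
h(y) = 5 + y (h(y) = ((5 + y) + y) - y = (5 + 2*y) - y = 5 + y)
c(u) = -3 + u²
T = -4199 (T = -13*323 = -4199)
T/((c(h(-6))*(-46))) = -4199*(-1/(46*(-3 + (5 - 6)²))) = -4199*(-1/(46*(-3 + (-1)²))) = -4199*(-1/(46*(-3 + 1))) = -4199/((-2*(-46))) = -4199/92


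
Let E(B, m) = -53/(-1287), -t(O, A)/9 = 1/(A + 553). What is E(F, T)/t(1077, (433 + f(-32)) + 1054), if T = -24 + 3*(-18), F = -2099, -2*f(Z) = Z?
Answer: -108968/11583 ≈ -9.4076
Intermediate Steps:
f(Z) = -Z/2
t(O, A) = -9/(553 + A) (t(O, A) = -9/(A + 553) = -9/(553 + A))
T = -78 (T = -24 - 54 = -78)
E(B, m) = 53/1287 (E(B, m) = -53*(-1/1287) = 53/1287)
E(F, T)/t(1077, (433 + f(-32)) + 1054) = 53/(1287*((-9/(553 + ((433 - ½*(-32)) + 1054))))) = 53/(1287*((-9/(553 + ((433 + 16) + 1054))))) = 53/(1287*((-9/(553 + (449 + 1054))))) = 53/(1287*((-9/(553 + 1503)))) = 53/(1287*((-9/2056))) = 53/(1287*((-9*1/2056))) = 53/(1287*(-9/2056)) = (53/1287)*(-2056/9) = -108968/11583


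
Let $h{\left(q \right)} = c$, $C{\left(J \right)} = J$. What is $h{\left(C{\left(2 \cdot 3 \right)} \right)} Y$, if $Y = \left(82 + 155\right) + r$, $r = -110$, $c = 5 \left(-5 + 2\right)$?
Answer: $-1905$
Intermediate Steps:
$c = -15$ ($c = 5 \left(-3\right) = -15$)
$h{\left(q \right)} = -15$
$Y = 127$ ($Y = \left(82 + 155\right) - 110 = 237 - 110 = 127$)
$h{\left(C{\left(2 \cdot 3 \right)} \right)} Y = \left(-15\right) 127 = -1905$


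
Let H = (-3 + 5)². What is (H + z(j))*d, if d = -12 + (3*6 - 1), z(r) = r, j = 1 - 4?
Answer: 5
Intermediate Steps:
H = 4 (H = 2² = 4)
j = -3
d = 5 (d = -12 + (18 - 1) = -12 + 17 = 5)
(H + z(j))*d = (4 - 3)*5 = 1*5 = 5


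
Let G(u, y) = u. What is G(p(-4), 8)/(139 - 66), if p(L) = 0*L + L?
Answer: -4/73 ≈ -0.054795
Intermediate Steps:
p(L) = L (p(L) = 0 + L = L)
G(p(-4), 8)/(139 - 66) = -4/(139 - 66) = -4/73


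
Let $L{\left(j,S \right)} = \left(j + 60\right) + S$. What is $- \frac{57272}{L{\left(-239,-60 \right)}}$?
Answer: $\frac{57272}{239} \approx 239.63$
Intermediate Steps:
$L{\left(j,S \right)} = 60 + S + j$ ($L{\left(j,S \right)} = \left(60 + j\right) + S = 60 + S + j$)
$- \frac{57272}{L{\left(-239,-60 \right)}} = - \frac{57272}{60 - 60 - 239} = - \frac{57272}{-239} = \left(-57272\right) \left(- \frac{1}{239}\right) = \frac{57272}{239}$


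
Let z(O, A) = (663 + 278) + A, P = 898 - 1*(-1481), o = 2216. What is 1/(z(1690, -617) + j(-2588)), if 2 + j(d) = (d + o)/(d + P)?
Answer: 209/67670 ≈ 0.0030885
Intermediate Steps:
P = 2379 (P = 898 + 1481 = 2379)
z(O, A) = 941 + A
j(d) = -2 + (2216 + d)/(2379 + d) (j(d) = -2 + (d + 2216)/(d + 2379) = -2 + (2216 + d)/(2379 + d))
1/(z(1690, -617) + j(-2588)) = 1/((941 - 617) + (-2542 - 1*(-2588))/(2379 - 2588)) = 1/(324 + (-2542 + 2588)/(-209)) = 1/(324 - 1/209*46) = 1/(324 - 46/209) = 1/(67670/209) = 209/67670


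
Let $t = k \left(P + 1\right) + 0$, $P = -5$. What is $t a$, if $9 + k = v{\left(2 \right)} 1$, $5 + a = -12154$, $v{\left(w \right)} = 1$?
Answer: $-389088$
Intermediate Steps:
$a = -12159$ ($a = -5 - 12154 = -12159$)
$k = -8$ ($k = -9 + 1 \cdot 1 = -9 + 1 = -8$)
$t = 32$ ($t = - 8 \left(-5 + 1\right) + 0 = \left(-8\right) \left(-4\right) + 0 = 32 + 0 = 32$)
$t a = 32 \left(-12159\right) = -389088$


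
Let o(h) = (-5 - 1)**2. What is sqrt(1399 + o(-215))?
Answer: sqrt(1435) ≈ 37.881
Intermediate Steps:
o(h) = 36 (o(h) = (-6)**2 = 36)
sqrt(1399 + o(-215)) = sqrt(1399 + 36) = sqrt(1435)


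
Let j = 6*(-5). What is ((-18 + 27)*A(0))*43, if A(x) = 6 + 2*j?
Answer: -20898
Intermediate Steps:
j = -30
A(x) = -54 (A(x) = 6 + 2*(-30) = 6 - 60 = -54)
((-18 + 27)*A(0))*43 = ((-18 + 27)*(-54))*43 = (9*(-54))*43 = -486*43 = -20898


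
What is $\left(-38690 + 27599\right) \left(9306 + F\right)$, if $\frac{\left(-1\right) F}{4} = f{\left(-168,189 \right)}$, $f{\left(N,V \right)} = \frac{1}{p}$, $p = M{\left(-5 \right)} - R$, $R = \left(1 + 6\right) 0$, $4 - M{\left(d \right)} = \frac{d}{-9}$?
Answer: $- \frac{3199198950}{31} \approx -1.032 \cdot 10^{8}$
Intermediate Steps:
$M{\left(d \right)} = 4 + \frac{d}{9}$ ($M{\left(d \right)} = 4 - \frac{d}{-9} = 4 - d \left(- \frac{1}{9}\right) = 4 - - \frac{d}{9} = 4 + \frac{d}{9}$)
$R = 0$ ($R = 7 \cdot 0 = 0$)
$p = \frac{31}{9}$ ($p = \left(4 + \frac{1}{9} \left(-5\right)\right) - 0 = \left(4 - \frac{5}{9}\right) + 0 = \frac{31}{9} + 0 = \frac{31}{9} \approx 3.4444$)
$f{\left(N,V \right)} = \frac{9}{31}$ ($f{\left(N,V \right)} = \frac{1}{\frac{31}{9}} = \frac{9}{31}$)
$F = - \frac{36}{31}$ ($F = \left(-4\right) \frac{9}{31} = - \frac{36}{31} \approx -1.1613$)
$\left(-38690 + 27599\right) \left(9306 + F\right) = \left(-38690 + 27599\right) \left(9306 - \frac{36}{31}\right) = \left(-11091\right) \frac{288450}{31} = - \frac{3199198950}{31}$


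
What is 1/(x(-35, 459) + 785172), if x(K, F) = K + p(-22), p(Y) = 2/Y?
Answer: 11/8636506 ≈ 1.2737e-6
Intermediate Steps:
x(K, F) = -1/11 + K (x(K, F) = K + 2/(-22) = K + 2*(-1/22) = K - 1/11 = -1/11 + K)
1/(x(-35, 459) + 785172) = 1/((-1/11 - 35) + 785172) = 1/(-386/11 + 785172) = 1/(8636506/11) = 11/8636506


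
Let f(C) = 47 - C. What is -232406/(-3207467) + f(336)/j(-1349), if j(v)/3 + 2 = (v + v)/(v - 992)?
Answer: 2171391871895/19090843584 ≈ 113.74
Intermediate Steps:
j(v) = -6 + 6*v/(-992 + v) (j(v) = -6 + 3*((v + v)/(v - 992)) = -6 + 3*((2*v)/(-992 + v)) = -6 + 3*(2*v/(-992 + v)) = -6 + 6*v/(-992 + v))
-232406/(-3207467) + f(336)/j(-1349) = -232406/(-3207467) + (47 - 1*336)/((5952/(-992 - 1349))) = -232406*(-1/3207467) + (47 - 336)/((5952/(-2341))) = 232406/3207467 - 289/(5952*(-1/2341)) = 232406/3207467 - 289/(-5952/2341) = 232406/3207467 - 289*(-2341/5952) = 232406/3207467 + 676549/5952 = 2171391871895/19090843584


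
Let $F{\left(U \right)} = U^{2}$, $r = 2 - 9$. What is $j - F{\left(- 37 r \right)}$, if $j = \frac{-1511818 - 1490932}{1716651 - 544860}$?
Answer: $- \frac{78607914821}{1171791} \approx -67084.0$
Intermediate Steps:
$r = -7$ ($r = 2 - 9 = -7$)
$j = - \frac{3002750}{1171791} \approx -2.5625$
$j - F{\left(- 37 r \right)} = - \frac{3002750}{1171791} - \left(\left(-37\right) \left(-7\right)\right)^{2} = - \frac{3002750}{1171791} - 259^{2} = - \frac{3002750}{1171791} - 67081 = - \frac{78607914821}{1171791}$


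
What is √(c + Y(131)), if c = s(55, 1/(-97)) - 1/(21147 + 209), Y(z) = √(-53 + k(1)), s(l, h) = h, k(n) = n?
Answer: √(-11110143999 + 2145622413512*I*√13)/1035766 ≈ 1.8975 + 1.9002*I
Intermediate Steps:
Y(z) = 2*I*√13 (Y(z) = √(-53 + 1) = √(-52) = 2*I*√13)
c = -21453/2071532 (c = 1/(-97) - 1/(21147 + 209) = -1/97 - 1/21356 = -21453/2071532 ≈ -0.010356)
√(c + Y(131)) = √(-21453/2071532 + 2*I*√13)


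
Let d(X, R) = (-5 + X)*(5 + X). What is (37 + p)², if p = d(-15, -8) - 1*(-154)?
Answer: 152881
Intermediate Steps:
p = 354 (p = (-25 + (-15)²) - 1*(-154) = (-25 + 225) + 154 = 200 + 154 = 354)
(37 + p)² = (37 + 354)² = 391² = 152881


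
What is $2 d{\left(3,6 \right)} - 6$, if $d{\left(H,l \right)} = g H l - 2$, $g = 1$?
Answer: $26$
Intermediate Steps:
$d{\left(H,l \right)} = -2 + H l$ ($d{\left(H,l \right)} = 1 H l - 2 = H l - 2 = -2 + H l$)
$2 d{\left(3,6 \right)} - 6 = 2 \left(-2 + 3 \cdot 6\right) - 6 = 2 \left(-2 + 18\right) - 6 = 2 \cdot 16 - 6 = 32 - 6 = 26$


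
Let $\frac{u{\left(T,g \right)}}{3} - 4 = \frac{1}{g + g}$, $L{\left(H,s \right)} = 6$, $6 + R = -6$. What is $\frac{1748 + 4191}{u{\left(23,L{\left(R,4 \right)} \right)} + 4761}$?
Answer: $\frac{23756}{19093} \approx 1.2442$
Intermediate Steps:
$R = -12$ ($R = -6 - 6 = -12$)
$u{\left(T,g \right)} = 12 + \frac{3}{2 g}$ ($u{\left(T,g \right)} = 12 + \frac{3}{g + g} = 12 + \frac{3}{2 g}$)
$\frac{1748 + 4191}{u{\left(23,L{\left(R,4 \right)} \right)} + 4761} = \frac{1748 + 4191}{\left(12 + \frac{3}{2 \cdot 6}\right) + 4761} = \frac{5939}{\left(12 + \frac{3}{2} \cdot \frac{1}{6}\right) + 4761} = \frac{5939}{\left(12 + \frac{1}{4}\right) + 4761} = \frac{5939}{\frac{49}{4} + 4761} = \frac{5939}{\frac{19093}{4}} = 5939 \cdot \frac{4}{19093} = \frac{23756}{19093}$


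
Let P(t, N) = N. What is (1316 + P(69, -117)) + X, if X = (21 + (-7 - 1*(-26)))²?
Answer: 2799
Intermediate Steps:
X = 1600 (X = (21 + (-7 + 26))² = (21 + 19)² = 40² = 1600)
(1316 + P(69, -117)) + X = (1316 - 117) + 1600 = 1199 + 1600 = 2799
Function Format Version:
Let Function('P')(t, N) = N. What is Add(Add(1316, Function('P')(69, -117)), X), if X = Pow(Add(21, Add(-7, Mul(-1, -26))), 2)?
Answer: 2799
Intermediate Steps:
X = 1600 (X = Pow(Add(21, Add(-7, 26)), 2) = Pow(Add(21, 19), 2) = Pow(40, 2) = 1600)
Add(Add(1316, Function('P')(69, -117)), X) = Add(Add(1316, -117), 1600) = Add(1199, 1600) = 2799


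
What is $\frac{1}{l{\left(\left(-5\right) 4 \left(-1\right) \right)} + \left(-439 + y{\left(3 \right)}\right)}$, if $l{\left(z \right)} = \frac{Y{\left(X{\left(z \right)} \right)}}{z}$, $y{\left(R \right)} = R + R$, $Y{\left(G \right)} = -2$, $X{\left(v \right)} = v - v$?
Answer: $- \frac{10}{4331} \approx -0.0023089$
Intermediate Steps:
$X{\left(v \right)} = 0$
$y{\left(R \right)} = 2 R$
$l{\left(z \right)} = - \frac{2}{z}$
$\frac{1}{l{\left(\left(-5\right) 4 \left(-1\right) \right)} + \left(-439 + y{\left(3 \right)}\right)} = \frac{1}{- \frac{2}{\left(-5\right) 4 \left(-1\right)} + \left(-439 + 2 \cdot 3\right)} = \frac{1}{- \frac{2}{\left(-20\right) \left(-1\right)} + \left(-439 + 6\right)} = \frac{1}{- \frac{2}{20} - 433} = \frac{1}{\left(-2\right) \frac{1}{20} - 433} = \frac{1}{- \frac{1}{10} - 433} = \frac{1}{- \frac{4331}{10}} = - \frac{10}{4331}$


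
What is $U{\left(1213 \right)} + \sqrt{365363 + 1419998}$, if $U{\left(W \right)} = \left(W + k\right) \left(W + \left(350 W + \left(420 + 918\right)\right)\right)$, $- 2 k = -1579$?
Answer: $\frac{1710539505}{2} + \sqrt{1785361} \approx 8.5527 \cdot 10^{8}$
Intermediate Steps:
$k = \frac{1579}{2}$ ($k = \left(- \frac{1}{2}\right) \left(-1579\right) = \frac{1579}{2} \approx 789.5$)
$U{\left(W \right)} = \left(1338 + 351 W\right) \left(\frac{1579}{2} + W\right)$ ($U{\left(W \right)} = \left(W + \frac{1579}{2}\right) \left(W + \left(350 W + \left(420 + 918\right)\right)\right) = \left(\frac{1579}{2} + W\right) \left(W + \left(350 W + 1338\right)\right) = \left(\frac{1579}{2} + W\right) \left(W + \left(1338 + 350 W\right)\right) = \left(\frac{1579}{2} + W\right) \left(1338 + 351 W\right) = \left(1338 + 351 W\right) \left(\frac{1579}{2} + W\right)$)
$U{\left(1213 \right)} + \sqrt{365363 + 1419998} = \left(1056351 + 351 \cdot 1213^{2} + \frac{556905}{2} \cdot 1213\right) + \sqrt{365363 + 1419998} = \left(1056351 + 351 \cdot 1471369 + \frac{675525765}{2}\right) + \sqrt{1785361} = \left(1056351 + 516450519 + \frac{675525765}{2}\right) + \sqrt{1785361} = \frac{1710539505}{2} + \sqrt{1785361}$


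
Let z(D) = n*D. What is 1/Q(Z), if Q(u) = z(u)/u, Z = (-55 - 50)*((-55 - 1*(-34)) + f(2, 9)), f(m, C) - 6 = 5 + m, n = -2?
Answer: -1/2 ≈ -0.50000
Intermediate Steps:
z(D) = -2*D
f(m, C) = 11 + m (f(m, C) = 6 + (5 + m) = 11 + m)
Z = 840 (Z = (-55 - 50)*((-55 - 1*(-34)) + (11 + 2)) = -105*((-55 + 34) + 13) = -105*(-21 + 13) = -105*(-8) = 840)
Q(u) = -2 (Q(u) = (-2*u)/u = -2)
1/Q(Z) = 1/(-2) = -1/2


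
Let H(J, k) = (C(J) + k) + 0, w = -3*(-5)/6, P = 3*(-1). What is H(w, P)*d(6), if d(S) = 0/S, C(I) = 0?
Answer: 0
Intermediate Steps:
d(S) = 0
P = -3
w = 5/2 (w = 15*(⅙) = 5/2 ≈ 2.5000)
H(J, k) = k (H(J, k) = (0 + k) + 0 = k + 0 = k)
H(w, P)*d(6) = -3*0 = 0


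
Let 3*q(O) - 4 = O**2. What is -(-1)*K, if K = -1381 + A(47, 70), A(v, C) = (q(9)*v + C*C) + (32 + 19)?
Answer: 14705/3 ≈ 4901.7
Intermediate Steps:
q(O) = 4/3 + O**2/3
A(v, C) = 51 + C**2 + 85*v/3 (A(v, C) = ((4/3 + (1/3)*9**2)*v + C*C) + (32 + 19) = ((4/3 + (1/3)*81)*v + C**2) + 51 = ((4/3 + 27)*v + C**2) + 51 = (85*v/3 + C**2) + 51 = (C**2 + 85*v/3) + 51 = 51 + C**2 + 85*v/3)
K = 14705/3 (K = -1381 + (51 + 70**2 + (85/3)*47) = -1381 + (51 + 4900 + 3995/3) = -1381 + 18848/3 = 14705/3 ≈ 4901.7)
-(-1)*K = -(-1)*14705/3 = -1*(-14705/3) = 14705/3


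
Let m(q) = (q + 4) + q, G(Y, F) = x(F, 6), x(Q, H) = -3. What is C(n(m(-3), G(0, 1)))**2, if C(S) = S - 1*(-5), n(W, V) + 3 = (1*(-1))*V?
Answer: 25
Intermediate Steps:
G(Y, F) = -3
m(q) = 4 + 2*q (m(q) = (4 + q) + q = 4 + 2*q)
n(W, V) = -3 - V (n(W, V) = -3 + (1*(-1))*V = -3 - V)
C(S) = 5 + S (C(S) = S + 5 = 5 + S)
C(n(m(-3), G(0, 1)))**2 = (5 + (-3 - 1*(-3)))**2 = (5 + (-3 + 3))**2 = (5 + 0)**2 = 5**2 = 25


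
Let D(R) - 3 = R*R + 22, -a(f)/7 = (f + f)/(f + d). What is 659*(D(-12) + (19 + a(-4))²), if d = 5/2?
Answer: 2995814/9 ≈ 3.3287e+5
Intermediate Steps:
d = 5/2 (d = 5*(½) = 5/2 ≈ 2.5000)
a(f) = -14*f/(5/2 + f) (a(f) = -7*(f + f)/(f + 5/2) = -7*2*f/(5/2 + f) = -14*f/(5/2 + f))
D(R) = 25 + R² (D(R) = 3 + (R*R + 22) = 3 + (R² + 22) = 3 + (22 + R²) = 25 + R²)
659*(D(-12) + (19 + a(-4))²) = 659*((25 + (-12)²) + (19 - 28*(-4)/(5 + 2*(-4)))²) = 659*((25 + 144) + (19 - 28*(-4)/(5 - 8))²) = 659*(169 + (19 - 28*(-4)/(-3))²) = 659*(169 + (19 - 28*(-4)*(-⅓))²) = 659*(169 + (19 - 112/3)²) = 659*(169 + (-55/3)²) = 659*(169 + 3025/9) = 659*(4546/9) = 2995814/9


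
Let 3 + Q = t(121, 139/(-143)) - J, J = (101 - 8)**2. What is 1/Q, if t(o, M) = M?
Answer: -143/1237375 ≈ -0.00011557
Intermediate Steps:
J = 8649 (J = 93**2 = 8649)
Q = -1237375/143 (Q = -3 + (139/(-143) - 1*8649) = -3 + (139*(-1/143) - 8649) = -3 + (-139/143 - 8649) = -3 - 1236946/143 = -1237375/143 ≈ -8653.0)
1/Q = 1/(-1237375/143) = -143/1237375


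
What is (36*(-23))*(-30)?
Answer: 24840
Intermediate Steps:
(36*(-23))*(-30) = -828*(-30) = 24840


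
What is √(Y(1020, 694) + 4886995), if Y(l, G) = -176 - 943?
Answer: 2*√1221469 ≈ 2210.4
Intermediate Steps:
Y(l, G) = -1119
√(Y(1020, 694) + 4886995) = √(-1119 + 4886995) = √4885876 = 2*√1221469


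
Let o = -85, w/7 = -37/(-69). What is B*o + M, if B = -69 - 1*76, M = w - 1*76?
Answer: 845440/69 ≈ 12253.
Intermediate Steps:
w = 259/69 (w = 7*(-37/(-69)) = 7*(-37*(-1/69)) = 7*(37/69) = 259/69 ≈ 3.7536)
M = -4985/69 (M = 259/69 - 1*76 = 259/69 - 76 = -4985/69 ≈ -72.246)
B = -145 (B = -69 - 76 = -145)
B*o + M = -145*(-85) - 4985/69 = 12325 - 4985/69 = 845440/69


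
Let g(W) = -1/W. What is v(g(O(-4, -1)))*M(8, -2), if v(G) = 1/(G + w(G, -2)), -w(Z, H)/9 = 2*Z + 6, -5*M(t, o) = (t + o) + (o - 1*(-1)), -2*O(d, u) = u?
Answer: 1/20 ≈ 0.050000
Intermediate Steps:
O(d, u) = -u/2
M(t, o) = -⅕ - 2*o/5 - t/5 (M(t, o) = -((t + o) + (o - 1*(-1)))/5 = -((o + t) + (o + 1))/5 = -((o + t) + (1 + o))/5 = -(1 + t + 2*o)/5 = -⅕ - 2*o/5 - t/5)
w(Z, H) = -54 - 18*Z (w(Z, H) = -9*(2*Z + 6) = -9*(6 + 2*Z) = -54 - 18*Z)
v(G) = 1/(-54 - 17*G) (v(G) = 1/(G + (-54 - 18*G)) = 1/(-54 - 17*G))
v(g(O(-4, -1)))*M(8, -2) = (-1/(54 + 17*(-1/((-½*(-1))))))*(-⅕ - ⅖*(-2) - ⅕*8) = (-1/(54 + 17*(-1/½)))*(-⅕ + ⅘ - 8/5) = -1/(54 + 17*(-1*2))*(-1) = -1/(54 + 17*(-2))*(-1) = -1/(54 - 34)*(-1) = -1/20*(-1) = 1/20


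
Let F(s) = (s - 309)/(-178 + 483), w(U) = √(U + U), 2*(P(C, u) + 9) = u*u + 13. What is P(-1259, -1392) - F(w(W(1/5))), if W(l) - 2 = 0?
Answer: 590986609/610 ≈ 9.6883e+5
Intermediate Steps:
W(l) = 2 (W(l) = 2 + 0 = 2)
P(C, u) = -5/2 + u²/2 (P(C, u) = -9 + (u*u + 13)/2 = -9 + (u² + 13)/2 = -9 + (13 + u²)/2 = -9 + (13/2 + u²/2) = -5/2 + u²/2)
w(U) = √2*√U (w(U) = √(2*U) = √2*√U)
F(s) = -309/305 + s/305 (F(s) = (-309 + s)/305 = (-309 + s)*(1/305) = -309/305 + s/305)
P(-1259, -1392) - F(w(W(1/5))) = (-5/2 + (½)*(-1392)²) - (-309/305 + (√2*√2)/305) = (-5/2 + (½)*1937664) - (-309/305 + (1/305)*2) = (-5/2 + 968832) - (-309/305 + 2/305) = 1937659/2 - 1*(-307/305) = 1937659/2 + 307/305 = 590986609/610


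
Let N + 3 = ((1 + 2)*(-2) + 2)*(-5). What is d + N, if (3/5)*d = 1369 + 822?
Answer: 11006/3 ≈ 3668.7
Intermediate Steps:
d = 10955/3 (d = 5*(1369 + 822)/3 = (5/3)*2191 = 10955/3 ≈ 3651.7)
N = 17 (N = -3 + ((1 + 2)*(-2) + 2)*(-5) = -3 + (3*(-2) + 2)*(-5) = -3 + (-6 + 2)*(-5) = -3 - 4*(-5) = -3 + 20 = 17)
d + N = 10955/3 + 17 = 11006/3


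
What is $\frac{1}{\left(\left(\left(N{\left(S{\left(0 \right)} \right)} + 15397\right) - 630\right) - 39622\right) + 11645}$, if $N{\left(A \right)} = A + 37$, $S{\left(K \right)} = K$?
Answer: $- \frac{1}{13173} \approx -7.5913 \cdot 10^{-5}$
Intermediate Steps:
$N{\left(A \right)} = 37 + A$
$\frac{1}{\left(\left(\left(N{\left(S{\left(0 \right)} \right)} + 15397\right) - 630\right) - 39622\right) + 11645} = \frac{1}{\left(\left(\left(\left(37 + 0\right) + 15397\right) - 630\right) - 39622\right) + 11645} = \frac{1}{\left(\left(\left(37 + 15397\right) - 630\right) - 39622\right) + 11645} = \frac{1}{\left(\left(15434 - 630\right) - 39622\right) + 11645} = \frac{1}{\left(14804 - 39622\right) + 11645} = \frac{1}{-24818 + 11645} = \frac{1}{-13173} = - \frac{1}{13173}$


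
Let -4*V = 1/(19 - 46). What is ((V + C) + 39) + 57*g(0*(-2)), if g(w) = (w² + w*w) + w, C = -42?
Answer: -323/108 ≈ -2.9907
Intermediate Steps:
V = 1/108 (V = -1/(4*(19 - 46)) = -¼/(-27) = -¼*(-1/27) = 1/108 ≈ 0.0092593)
g(w) = w + 2*w² (g(w) = (w² + w²) + w = 2*w² + w = w + 2*w²)
((V + C) + 39) + 57*g(0*(-2)) = ((1/108 - 42) + 39) + 57*((0*(-2))*(1 + 2*(0*(-2)))) = (-4535/108 + 39) + 57*(0*(1 + 2*0)) = -323/108 + 57*(0*(1 + 0)) = -323/108 + 57*(0*1) = -323/108 + 57*0 = -323/108 + 0 = -323/108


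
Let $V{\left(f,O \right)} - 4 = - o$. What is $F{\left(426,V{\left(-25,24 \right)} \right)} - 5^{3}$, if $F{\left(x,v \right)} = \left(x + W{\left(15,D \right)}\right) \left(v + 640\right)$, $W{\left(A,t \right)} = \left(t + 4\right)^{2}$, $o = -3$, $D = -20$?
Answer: $441129$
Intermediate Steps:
$W{\left(A,t \right)} = \left(4 + t\right)^{2}$
$V{\left(f,O \right)} = 7$ ($V{\left(f,O \right)} = 4 - -3 = 4 + 3 = 7$)
$F{\left(x,v \right)} = \left(256 + x\right) \left(640 + v\right)$ ($F{\left(x,v \right)} = \left(x + \left(4 - 20\right)^{2}\right) \left(v + 640\right) = \left(x + \left(-16\right)^{2}\right) \left(640 + v\right) = \left(x + 256\right) \left(640 + v\right) = \left(256 + x\right) \left(640 + v\right)$)
$F{\left(426,V{\left(-25,24 \right)} \right)} - 5^{3} = \left(163840 + 256 \cdot 7 + 640 \cdot 426 + 7 \cdot 426\right) - 5^{3} = \left(163840 + 1792 + 272640 + 2982\right) - 125 = 441254 - 125 = 441129$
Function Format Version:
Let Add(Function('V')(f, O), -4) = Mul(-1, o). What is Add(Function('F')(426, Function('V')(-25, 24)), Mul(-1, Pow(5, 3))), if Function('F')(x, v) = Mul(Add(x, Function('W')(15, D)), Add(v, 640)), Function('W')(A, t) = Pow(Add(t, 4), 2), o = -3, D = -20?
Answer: 441129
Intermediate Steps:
Function('W')(A, t) = Pow(Add(4, t), 2)
Function('V')(f, O) = 7 (Function('V')(f, O) = Add(4, Mul(-1, -3)) = Add(4, 3) = 7)
Function('F')(x, v) = Mul(Add(256, x), Add(640, v)) (Function('F')(x, v) = Mul(Add(x, Pow(Add(4, -20), 2)), Add(v, 640)) = Mul(Add(x, Pow(-16, 2)), Add(640, v)) = Mul(Add(x, 256), Add(640, v)) = Mul(Add(256, x), Add(640, v)))
Add(Function('F')(426, Function('V')(-25, 24)), Mul(-1, Pow(5, 3))) = Add(Add(163840, Mul(256, 7), Mul(640, 426), Mul(7, 426)), Mul(-1, Pow(5, 3))) = Add(Add(163840, 1792, 272640, 2982), Mul(-1, 125)) = Add(441254, -125) = 441129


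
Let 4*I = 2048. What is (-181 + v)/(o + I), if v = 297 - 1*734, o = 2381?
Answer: -618/2893 ≈ -0.21362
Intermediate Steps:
v = -437 (v = 297 - 734 = -437)
I = 512 (I = (¼)*2048 = 512)
(-181 + v)/(o + I) = (-181 - 437)/(2381 + 512) = -618/2893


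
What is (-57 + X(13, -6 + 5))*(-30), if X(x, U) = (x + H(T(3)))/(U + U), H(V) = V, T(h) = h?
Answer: 1950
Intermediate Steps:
X(x, U) = (3 + x)/(2*U) (X(x, U) = (x + 3)/(U + U) = (3 + x)/((2*U)) = (3 + x)*(1/(2*U)) = (3 + x)/(2*U))
(-57 + X(13, -6 + 5))*(-30) = (-57 + (3 + 13)/(2*(-6 + 5)))*(-30) = (-57 + (½)*16/(-1))*(-30) = (-57 + (½)*(-1)*16)*(-30) = (-57 - 8)*(-30) = -65*(-30) = 1950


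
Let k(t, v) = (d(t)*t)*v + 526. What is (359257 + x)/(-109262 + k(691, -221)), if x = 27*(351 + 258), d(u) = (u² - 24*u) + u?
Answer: -93925/17622418451 ≈ -5.3299e-6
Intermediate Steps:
d(u) = u² - 23*u
x = 16443 (x = 27*609 = 16443)
k(t, v) = 526 + v*t²*(-23 + t) (k(t, v) = ((t*(-23 + t))*t)*v + 526 = (t²*(-23 + t))*v + 526 = v*t²*(-23 + t) + 526 = 526 + v*t²*(-23 + t))
(359257 + x)/(-109262 + k(691, -221)) = (359257 + 16443)/(-109262 + (526 - 221*691²*(-23 + 691))) = 375700/(-109262 + (526 - 221*477481*668)) = 375700/(-109262 + (526 - 70489565068)) = 375700/(-109262 - 70489564542) = 375700/(-70489673804) = 375700*(-1/70489673804) = -93925/17622418451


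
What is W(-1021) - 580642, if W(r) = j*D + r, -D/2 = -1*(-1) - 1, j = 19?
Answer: -581663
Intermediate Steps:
D = 0 (D = -2*(-1*(-1) - 1) = -2*(1 - 1) = -2*0 = 0)
W(r) = r (W(r) = 19*0 + r = 0 + r = r)
W(-1021) - 580642 = -1021 - 580642 = -581663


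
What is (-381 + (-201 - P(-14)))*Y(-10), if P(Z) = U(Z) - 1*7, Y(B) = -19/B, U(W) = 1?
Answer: -5472/5 ≈ -1094.4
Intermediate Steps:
P(Z) = -6 (P(Z) = 1 - 1*7 = 1 - 7 = -6)
(-381 + (-201 - P(-14)))*Y(-10) = (-381 + (-201 - 1*(-6)))*(-19/(-10)) = (-381 + (-201 + 6))*(-19*(-1/10)) = (-381 - 195)*(19/10) = -576*19/10 = -5472/5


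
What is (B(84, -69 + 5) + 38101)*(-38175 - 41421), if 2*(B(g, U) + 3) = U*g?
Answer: -2818494360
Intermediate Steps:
B(g, U) = -3 + U*g/2 (B(g, U) = -3 + (U*g)/2 = -3 + U*g/2)
(B(84, -69 + 5) + 38101)*(-38175 - 41421) = ((-3 + (½)*(-69 + 5)*84) + 38101)*(-38175 - 41421) = ((-3 + (½)*(-64)*84) + 38101)*(-79596) = ((-3 - 2688) + 38101)*(-79596) = (-2691 + 38101)*(-79596) = 35410*(-79596) = -2818494360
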